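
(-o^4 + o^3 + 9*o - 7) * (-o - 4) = o^5 + 3*o^4 - 4*o^3 - 9*o^2 - 29*o + 28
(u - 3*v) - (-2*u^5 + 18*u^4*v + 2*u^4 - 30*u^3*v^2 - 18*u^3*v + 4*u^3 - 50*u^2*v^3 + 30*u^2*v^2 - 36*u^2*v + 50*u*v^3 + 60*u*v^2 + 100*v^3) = 2*u^5 - 18*u^4*v - 2*u^4 + 30*u^3*v^2 + 18*u^3*v - 4*u^3 + 50*u^2*v^3 - 30*u^2*v^2 + 36*u^2*v - 50*u*v^3 - 60*u*v^2 + u - 100*v^3 - 3*v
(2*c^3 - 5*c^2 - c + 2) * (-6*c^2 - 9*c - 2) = -12*c^5 + 12*c^4 + 47*c^3 + 7*c^2 - 16*c - 4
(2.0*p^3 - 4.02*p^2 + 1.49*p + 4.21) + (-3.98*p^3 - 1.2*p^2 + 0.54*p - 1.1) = -1.98*p^3 - 5.22*p^2 + 2.03*p + 3.11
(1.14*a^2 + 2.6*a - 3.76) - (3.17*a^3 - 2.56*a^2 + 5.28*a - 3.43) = -3.17*a^3 + 3.7*a^2 - 2.68*a - 0.33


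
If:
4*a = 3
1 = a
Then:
No Solution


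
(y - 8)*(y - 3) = y^2 - 11*y + 24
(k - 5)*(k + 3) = k^2 - 2*k - 15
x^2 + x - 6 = (x - 2)*(x + 3)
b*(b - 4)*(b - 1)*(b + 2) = b^4 - 3*b^3 - 6*b^2 + 8*b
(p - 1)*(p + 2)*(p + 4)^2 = p^4 + 9*p^3 + 22*p^2 - 32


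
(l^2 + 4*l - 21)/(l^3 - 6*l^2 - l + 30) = (l + 7)/(l^2 - 3*l - 10)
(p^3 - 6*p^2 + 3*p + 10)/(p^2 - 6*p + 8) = (p^2 - 4*p - 5)/(p - 4)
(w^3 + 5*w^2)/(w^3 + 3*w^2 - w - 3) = w^2*(w + 5)/(w^3 + 3*w^2 - w - 3)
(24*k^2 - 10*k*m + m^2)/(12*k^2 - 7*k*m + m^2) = (6*k - m)/(3*k - m)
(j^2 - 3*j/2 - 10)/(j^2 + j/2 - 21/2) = (2*j^2 - 3*j - 20)/(2*j^2 + j - 21)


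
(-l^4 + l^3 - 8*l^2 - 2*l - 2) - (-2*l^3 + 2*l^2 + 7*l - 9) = -l^4 + 3*l^3 - 10*l^2 - 9*l + 7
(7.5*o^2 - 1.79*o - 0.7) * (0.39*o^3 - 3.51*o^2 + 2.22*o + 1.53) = 2.925*o^5 - 27.0231*o^4 + 22.6599*o^3 + 9.9582*o^2 - 4.2927*o - 1.071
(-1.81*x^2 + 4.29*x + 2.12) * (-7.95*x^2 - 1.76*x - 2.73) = 14.3895*x^4 - 30.9199*x^3 - 19.4631*x^2 - 15.4429*x - 5.7876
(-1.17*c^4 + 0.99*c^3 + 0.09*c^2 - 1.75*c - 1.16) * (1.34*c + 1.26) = -1.5678*c^5 - 0.1476*c^4 + 1.368*c^3 - 2.2316*c^2 - 3.7594*c - 1.4616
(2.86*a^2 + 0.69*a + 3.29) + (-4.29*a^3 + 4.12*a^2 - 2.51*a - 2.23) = -4.29*a^3 + 6.98*a^2 - 1.82*a + 1.06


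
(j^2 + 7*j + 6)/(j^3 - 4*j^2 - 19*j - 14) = (j + 6)/(j^2 - 5*j - 14)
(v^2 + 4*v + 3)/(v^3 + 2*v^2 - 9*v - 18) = (v + 1)/(v^2 - v - 6)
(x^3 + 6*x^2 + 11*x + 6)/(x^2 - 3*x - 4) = (x^2 + 5*x + 6)/(x - 4)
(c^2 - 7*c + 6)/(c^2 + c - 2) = (c - 6)/(c + 2)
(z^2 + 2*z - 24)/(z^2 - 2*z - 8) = (z + 6)/(z + 2)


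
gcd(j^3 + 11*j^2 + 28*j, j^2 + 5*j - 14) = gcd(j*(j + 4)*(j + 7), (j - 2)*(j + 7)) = j + 7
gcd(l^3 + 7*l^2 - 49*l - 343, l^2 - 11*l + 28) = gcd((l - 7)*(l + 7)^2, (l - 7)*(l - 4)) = l - 7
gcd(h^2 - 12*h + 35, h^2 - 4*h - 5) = h - 5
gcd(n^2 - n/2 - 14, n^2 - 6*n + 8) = n - 4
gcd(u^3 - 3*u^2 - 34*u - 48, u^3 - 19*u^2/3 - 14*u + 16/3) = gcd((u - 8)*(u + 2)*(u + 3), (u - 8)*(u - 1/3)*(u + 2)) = u^2 - 6*u - 16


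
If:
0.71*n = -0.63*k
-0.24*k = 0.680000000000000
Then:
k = -2.83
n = 2.51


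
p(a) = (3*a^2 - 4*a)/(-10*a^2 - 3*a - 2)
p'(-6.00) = -0.01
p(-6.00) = -0.38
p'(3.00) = -0.05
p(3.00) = -0.15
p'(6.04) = -0.01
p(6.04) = -0.22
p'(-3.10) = -0.05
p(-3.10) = -0.46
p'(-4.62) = -0.02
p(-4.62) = -0.41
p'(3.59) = -0.03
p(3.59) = -0.17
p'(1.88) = -0.10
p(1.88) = -0.07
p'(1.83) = -0.11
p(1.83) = -0.07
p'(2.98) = -0.05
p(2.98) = -0.15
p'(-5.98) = -0.01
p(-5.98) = -0.38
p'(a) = (6*a - 4)/(-10*a^2 - 3*a - 2) + (20*a + 3)*(3*a^2 - 4*a)/(-10*a^2 - 3*a - 2)^2 = (-49*a^2 - 12*a + 8)/(100*a^4 + 60*a^3 + 49*a^2 + 12*a + 4)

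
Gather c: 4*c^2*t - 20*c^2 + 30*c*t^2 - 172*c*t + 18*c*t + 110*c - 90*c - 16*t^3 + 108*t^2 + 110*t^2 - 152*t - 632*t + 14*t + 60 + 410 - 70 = c^2*(4*t - 20) + c*(30*t^2 - 154*t + 20) - 16*t^3 + 218*t^2 - 770*t + 400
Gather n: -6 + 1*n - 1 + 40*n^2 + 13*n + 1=40*n^2 + 14*n - 6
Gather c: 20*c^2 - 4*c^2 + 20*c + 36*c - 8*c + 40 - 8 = 16*c^2 + 48*c + 32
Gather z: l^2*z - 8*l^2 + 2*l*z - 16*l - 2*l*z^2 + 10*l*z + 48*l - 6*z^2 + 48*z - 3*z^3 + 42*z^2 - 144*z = -8*l^2 + 32*l - 3*z^3 + z^2*(36 - 2*l) + z*(l^2 + 12*l - 96)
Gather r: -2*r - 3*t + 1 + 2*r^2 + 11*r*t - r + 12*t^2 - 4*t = 2*r^2 + r*(11*t - 3) + 12*t^2 - 7*t + 1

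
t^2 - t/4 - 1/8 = (t - 1/2)*(t + 1/4)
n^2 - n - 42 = (n - 7)*(n + 6)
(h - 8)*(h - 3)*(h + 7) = h^3 - 4*h^2 - 53*h + 168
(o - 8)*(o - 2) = o^2 - 10*o + 16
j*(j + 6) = j^2 + 6*j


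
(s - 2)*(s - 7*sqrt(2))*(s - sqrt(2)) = s^3 - 8*sqrt(2)*s^2 - 2*s^2 + 14*s + 16*sqrt(2)*s - 28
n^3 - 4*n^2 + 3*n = n*(n - 3)*(n - 1)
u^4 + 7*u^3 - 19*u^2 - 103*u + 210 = (u - 3)*(u - 2)*(u + 5)*(u + 7)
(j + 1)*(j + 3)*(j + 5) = j^3 + 9*j^2 + 23*j + 15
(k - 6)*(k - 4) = k^2 - 10*k + 24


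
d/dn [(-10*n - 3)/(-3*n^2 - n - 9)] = (30*n^2 + 10*n - (6*n + 1)*(10*n + 3) + 90)/(3*n^2 + n + 9)^2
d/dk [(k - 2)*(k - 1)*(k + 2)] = 3*k^2 - 2*k - 4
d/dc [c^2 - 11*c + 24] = 2*c - 11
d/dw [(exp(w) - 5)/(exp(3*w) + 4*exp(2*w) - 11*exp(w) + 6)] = (-2*exp(2*w) + 9*exp(w) + 49)*exp(w)/(exp(5*w) + 9*exp(4*w) + 3*exp(3*w) - 73*exp(2*w) + 96*exp(w) - 36)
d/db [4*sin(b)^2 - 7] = 4*sin(2*b)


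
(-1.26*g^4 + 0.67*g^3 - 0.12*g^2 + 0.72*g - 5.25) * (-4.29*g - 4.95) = 5.4054*g^5 + 3.3627*g^4 - 2.8017*g^3 - 2.4948*g^2 + 18.9585*g + 25.9875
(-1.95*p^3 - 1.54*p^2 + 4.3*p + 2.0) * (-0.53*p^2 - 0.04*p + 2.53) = 1.0335*p^5 + 0.8942*p^4 - 7.1509*p^3 - 5.1282*p^2 + 10.799*p + 5.06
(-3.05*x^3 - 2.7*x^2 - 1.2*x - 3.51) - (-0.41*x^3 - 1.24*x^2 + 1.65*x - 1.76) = -2.64*x^3 - 1.46*x^2 - 2.85*x - 1.75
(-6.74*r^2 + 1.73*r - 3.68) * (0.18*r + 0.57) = -1.2132*r^3 - 3.5304*r^2 + 0.3237*r - 2.0976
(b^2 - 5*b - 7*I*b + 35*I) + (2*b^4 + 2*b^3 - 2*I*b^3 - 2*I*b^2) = 2*b^4 + 2*b^3 - 2*I*b^3 + b^2 - 2*I*b^2 - 5*b - 7*I*b + 35*I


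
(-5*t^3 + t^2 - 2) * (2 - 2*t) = 10*t^4 - 12*t^3 + 2*t^2 + 4*t - 4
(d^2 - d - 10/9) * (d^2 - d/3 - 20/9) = d^4 - 4*d^3/3 - 3*d^2 + 70*d/27 + 200/81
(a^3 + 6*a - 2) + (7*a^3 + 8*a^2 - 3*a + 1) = 8*a^3 + 8*a^2 + 3*a - 1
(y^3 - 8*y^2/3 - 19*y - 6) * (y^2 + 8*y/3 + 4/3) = y^5 - 223*y^3/9 - 542*y^2/9 - 124*y/3 - 8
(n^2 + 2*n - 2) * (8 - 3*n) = -3*n^3 + 2*n^2 + 22*n - 16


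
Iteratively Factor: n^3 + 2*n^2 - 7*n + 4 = (n + 4)*(n^2 - 2*n + 1) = (n - 1)*(n + 4)*(n - 1)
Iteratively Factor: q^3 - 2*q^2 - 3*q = (q + 1)*(q^2 - 3*q) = q*(q + 1)*(q - 3)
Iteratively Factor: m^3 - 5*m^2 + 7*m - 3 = (m - 1)*(m^2 - 4*m + 3) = (m - 3)*(m - 1)*(m - 1)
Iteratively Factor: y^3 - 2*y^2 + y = (y - 1)*(y^2 - y) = y*(y - 1)*(y - 1)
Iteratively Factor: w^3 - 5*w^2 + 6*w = (w)*(w^2 - 5*w + 6) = w*(w - 2)*(w - 3)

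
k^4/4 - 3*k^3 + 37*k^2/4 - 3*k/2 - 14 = (k/4 + 1/4)*(k - 7)*(k - 4)*(k - 2)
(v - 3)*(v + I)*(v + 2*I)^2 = v^4 - 3*v^3 + 5*I*v^3 - 8*v^2 - 15*I*v^2 + 24*v - 4*I*v + 12*I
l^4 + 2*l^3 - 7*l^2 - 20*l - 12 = (l - 3)*(l + 1)*(l + 2)^2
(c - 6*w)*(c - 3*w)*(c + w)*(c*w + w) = c^4*w - 8*c^3*w^2 + c^3*w + 9*c^2*w^3 - 8*c^2*w^2 + 18*c*w^4 + 9*c*w^3 + 18*w^4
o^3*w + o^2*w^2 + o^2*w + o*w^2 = o*(o + w)*(o*w + w)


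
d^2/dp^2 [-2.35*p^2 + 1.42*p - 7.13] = -4.70000000000000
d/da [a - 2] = 1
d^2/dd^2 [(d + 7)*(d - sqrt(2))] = 2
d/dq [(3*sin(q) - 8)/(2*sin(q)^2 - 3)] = (-6*sin(q)^2 + 32*sin(q) - 9)*cos(q)/(2*sin(q)^2 - 3)^2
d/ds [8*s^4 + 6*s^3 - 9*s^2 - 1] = 2*s*(16*s^2 + 9*s - 9)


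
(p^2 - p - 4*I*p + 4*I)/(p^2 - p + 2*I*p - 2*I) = (p - 4*I)/(p + 2*I)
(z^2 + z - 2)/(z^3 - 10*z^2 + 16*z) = (z^2 + z - 2)/(z*(z^2 - 10*z + 16))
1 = 1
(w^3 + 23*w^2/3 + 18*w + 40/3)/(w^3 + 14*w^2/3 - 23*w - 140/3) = (w^2 + 6*w + 8)/(w^2 + 3*w - 28)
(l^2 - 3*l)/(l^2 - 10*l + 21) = l/(l - 7)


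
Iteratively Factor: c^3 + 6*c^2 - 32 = (c - 2)*(c^2 + 8*c + 16) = (c - 2)*(c + 4)*(c + 4)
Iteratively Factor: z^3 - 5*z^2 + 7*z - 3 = (z - 1)*(z^2 - 4*z + 3) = (z - 1)^2*(z - 3)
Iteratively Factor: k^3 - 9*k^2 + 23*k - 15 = (k - 5)*(k^2 - 4*k + 3) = (k - 5)*(k - 1)*(k - 3)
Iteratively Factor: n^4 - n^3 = (n)*(n^3 - n^2) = n^2*(n^2 - n) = n^2*(n - 1)*(n)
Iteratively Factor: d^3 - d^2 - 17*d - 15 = (d + 1)*(d^2 - 2*d - 15) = (d + 1)*(d + 3)*(d - 5)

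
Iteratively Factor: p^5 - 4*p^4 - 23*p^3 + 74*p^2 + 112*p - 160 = (p + 2)*(p^4 - 6*p^3 - 11*p^2 + 96*p - 80) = (p - 5)*(p + 2)*(p^3 - p^2 - 16*p + 16) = (p - 5)*(p - 1)*(p + 2)*(p^2 - 16) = (p - 5)*(p - 1)*(p + 2)*(p + 4)*(p - 4)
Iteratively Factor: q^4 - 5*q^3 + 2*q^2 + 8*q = (q + 1)*(q^3 - 6*q^2 + 8*q) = (q - 4)*(q + 1)*(q^2 - 2*q) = (q - 4)*(q - 2)*(q + 1)*(q)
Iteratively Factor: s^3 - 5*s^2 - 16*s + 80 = (s - 5)*(s^2 - 16) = (s - 5)*(s + 4)*(s - 4)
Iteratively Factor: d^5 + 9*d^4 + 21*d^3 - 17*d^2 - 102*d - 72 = (d + 4)*(d^4 + 5*d^3 + d^2 - 21*d - 18) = (d + 3)*(d + 4)*(d^3 + 2*d^2 - 5*d - 6) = (d + 3)^2*(d + 4)*(d^2 - d - 2) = (d - 2)*(d + 3)^2*(d + 4)*(d + 1)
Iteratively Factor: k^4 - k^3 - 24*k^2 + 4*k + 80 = (k + 4)*(k^3 - 5*k^2 - 4*k + 20) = (k + 2)*(k + 4)*(k^2 - 7*k + 10) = (k - 2)*(k + 2)*(k + 4)*(k - 5)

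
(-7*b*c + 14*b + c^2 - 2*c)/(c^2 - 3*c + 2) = (-7*b + c)/(c - 1)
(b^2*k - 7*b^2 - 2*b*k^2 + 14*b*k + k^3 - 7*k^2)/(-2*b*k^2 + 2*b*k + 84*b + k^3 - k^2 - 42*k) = (-b^2 + 2*b*k - k^2)/(2*b*k + 12*b - k^2 - 6*k)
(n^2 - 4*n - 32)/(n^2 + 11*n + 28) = (n - 8)/(n + 7)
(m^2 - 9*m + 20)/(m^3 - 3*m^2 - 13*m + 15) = (m - 4)/(m^2 + 2*m - 3)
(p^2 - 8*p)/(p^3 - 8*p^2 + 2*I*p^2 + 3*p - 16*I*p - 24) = p/(p^2 + 2*I*p + 3)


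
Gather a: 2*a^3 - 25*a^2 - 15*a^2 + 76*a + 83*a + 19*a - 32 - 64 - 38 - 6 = 2*a^3 - 40*a^2 + 178*a - 140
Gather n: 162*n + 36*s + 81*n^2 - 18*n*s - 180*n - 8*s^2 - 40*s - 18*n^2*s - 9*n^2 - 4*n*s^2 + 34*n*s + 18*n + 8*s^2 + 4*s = n^2*(72 - 18*s) + n*(-4*s^2 + 16*s)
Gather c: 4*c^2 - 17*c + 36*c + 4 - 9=4*c^2 + 19*c - 5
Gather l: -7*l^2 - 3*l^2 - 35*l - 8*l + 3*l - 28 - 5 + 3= -10*l^2 - 40*l - 30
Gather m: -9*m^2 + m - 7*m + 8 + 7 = -9*m^2 - 6*m + 15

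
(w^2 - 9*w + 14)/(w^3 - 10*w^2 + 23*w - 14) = 1/(w - 1)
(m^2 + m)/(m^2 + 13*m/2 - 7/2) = 2*m*(m + 1)/(2*m^2 + 13*m - 7)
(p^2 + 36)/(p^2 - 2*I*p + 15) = (p^2 + 36)/(p^2 - 2*I*p + 15)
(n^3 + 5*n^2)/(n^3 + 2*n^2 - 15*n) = n/(n - 3)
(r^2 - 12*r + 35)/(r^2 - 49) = (r - 5)/(r + 7)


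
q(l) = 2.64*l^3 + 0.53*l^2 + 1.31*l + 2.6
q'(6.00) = 292.79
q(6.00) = 599.78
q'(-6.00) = 280.07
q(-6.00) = -556.42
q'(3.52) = 103.17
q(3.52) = 128.92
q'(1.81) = 29.18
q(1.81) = 22.36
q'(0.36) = 2.72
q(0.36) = 3.26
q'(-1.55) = 18.69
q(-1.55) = -7.99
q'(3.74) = 116.06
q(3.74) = 153.02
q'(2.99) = 75.28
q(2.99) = 81.82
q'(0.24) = 2.02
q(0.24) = 2.98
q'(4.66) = 178.24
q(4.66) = 287.37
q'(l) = 7.92*l^2 + 1.06*l + 1.31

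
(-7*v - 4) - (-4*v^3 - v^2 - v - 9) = 4*v^3 + v^2 - 6*v + 5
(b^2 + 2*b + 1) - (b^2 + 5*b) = 1 - 3*b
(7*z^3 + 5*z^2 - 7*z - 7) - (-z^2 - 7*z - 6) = 7*z^3 + 6*z^2 - 1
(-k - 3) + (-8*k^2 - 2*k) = -8*k^2 - 3*k - 3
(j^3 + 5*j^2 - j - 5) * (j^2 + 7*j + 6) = j^5 + 12*j^4 + 40*j^3 + 18*j^2 - 41*j - 30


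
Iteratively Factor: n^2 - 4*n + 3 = (n - 3)*(n - 1)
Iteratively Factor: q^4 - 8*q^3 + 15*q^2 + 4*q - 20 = (q + 1)*(q^3 - 9*q^2 + 24*q - 20) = (q - 2)*(q + 1)*(q^2 - 7*q + 10) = (q - 2)^2*(q + 1)*(q - 5)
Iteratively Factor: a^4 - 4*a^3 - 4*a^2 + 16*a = (a + 2)*(a^3 - 6*a^2 + 8*a) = (a - 4)*(a + 2)*(a^2 - 2*a) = a*(a - 4)*(a + 2)*(a - 2)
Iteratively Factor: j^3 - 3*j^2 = (j)*(j^2 - 3*j) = j^2*(j - 3)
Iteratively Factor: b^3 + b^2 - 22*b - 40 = (b + 4)*(b^2 - 3*b - 10) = (b + 2)*(b + 4)*(b - 5)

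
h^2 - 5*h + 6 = (h - 3)*(h - 2)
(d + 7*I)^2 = d^2 + 14*I*d - 49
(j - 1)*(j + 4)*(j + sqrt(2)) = j^3 + sqrt(2)*j^2 + 3*j^2 - 4*j + 3*sqrt(2)*j - 4*sqrt(2)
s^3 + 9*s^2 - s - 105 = (s - 3)*(s + 5)*(s + 7)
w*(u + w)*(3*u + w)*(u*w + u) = 3*u^3*w^2 + 3*u^3*w + 4*u^2*w^3 + 4*u^2*w^2 + u*w^4 + u*w^3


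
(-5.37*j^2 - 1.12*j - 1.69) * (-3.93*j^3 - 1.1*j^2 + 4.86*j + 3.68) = 21.1041*j^5 + 10.3086*j^4 - 18.2245*j^3 - 23.3458*j^2 - 12.335*j - 6.2192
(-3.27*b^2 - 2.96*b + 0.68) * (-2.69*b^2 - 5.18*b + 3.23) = 8.7963*b^4 + 24.901*b^3 + 2.9415*b^2 - 13.0832*b + 2.1964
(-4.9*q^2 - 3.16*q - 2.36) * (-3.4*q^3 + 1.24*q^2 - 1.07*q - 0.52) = 16.66*q^5 + 4.668*q^4 + 9.3486*q^3 + 3.0028*q^2 + 4.1684*q + 1.2272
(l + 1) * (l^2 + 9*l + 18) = l^3 + 10*l^2 + 27*l + 18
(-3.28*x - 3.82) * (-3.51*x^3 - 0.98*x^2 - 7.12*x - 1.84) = 11.5128*x^4 + 16.6226*x^3 + 27.0972*x^2 + 33.2336*x + 7.0288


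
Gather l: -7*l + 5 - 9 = -7*l - 4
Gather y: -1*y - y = -2*y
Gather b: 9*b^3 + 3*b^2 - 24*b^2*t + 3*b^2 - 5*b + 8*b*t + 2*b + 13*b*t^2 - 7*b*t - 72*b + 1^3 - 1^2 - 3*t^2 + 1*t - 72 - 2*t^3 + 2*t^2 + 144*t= 9*b^3 + b^2*(6 - 24*t) + b*(13*t^2 + t - 75) - 2*t^3 - t^2 + 145*t - 72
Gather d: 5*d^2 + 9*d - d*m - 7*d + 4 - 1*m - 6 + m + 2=5*d^2 + d*(2 - m)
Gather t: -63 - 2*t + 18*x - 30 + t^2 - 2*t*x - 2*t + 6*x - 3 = t^2 + t*(-2*x - 4) + 24*x - 96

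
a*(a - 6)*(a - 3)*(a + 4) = a^4 - 5*a^3 - 18*a^2 + 72*a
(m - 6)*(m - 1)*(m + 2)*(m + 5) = m^4 - 33*m^2 - 28*m + 60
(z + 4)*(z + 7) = z^2 + 11*z + 28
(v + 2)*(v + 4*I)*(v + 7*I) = v^3 + 2*v^2 + 11*I*v^2 - 28*v + 22*I*v - 56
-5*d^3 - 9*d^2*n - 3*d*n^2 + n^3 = (-5*d + n)*(d + n)^2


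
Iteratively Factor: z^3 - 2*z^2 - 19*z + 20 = (z - 1)*(z^2 - z - 20) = (z - 5)*(z - 1)*(z + 4)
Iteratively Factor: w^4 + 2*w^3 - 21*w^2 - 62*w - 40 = (w + 4)*(w^3 - 2*w^2 - 13*w - 10) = (w + 1)*(w + 4)*(w^2 - 3*w - 10) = (w - 5)*(w + 1)*(w + 4)*(w + 2)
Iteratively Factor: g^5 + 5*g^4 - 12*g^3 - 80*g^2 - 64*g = (g + 4)*(g^4 + g^3 - 16*g^2 - 16*g) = g*(g + 4)*(g^3 + g^2 - 16*g - 16) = g*(g + 4)^2*(g^2 - 3*g - 4) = g*(g - 4)*(g + 4)^2*(g + 1)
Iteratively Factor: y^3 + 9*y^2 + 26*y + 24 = (y + 4)*(y^2 + 5*y + 6) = (y + 2)*(y + 4)*(y + 3)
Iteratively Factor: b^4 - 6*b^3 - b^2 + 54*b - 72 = (b + 3)*(b^3 - 9*b^2 + 26*b - 24) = (b - 3)*(b + 3)*(b^2 - 6*b + 8) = (b - 4)*(b - 3)*(b + 3)*(b - 2)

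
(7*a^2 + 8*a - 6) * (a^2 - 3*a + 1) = 7*a^4 - 13*a^3 - 23*a^2 + 26*a - 6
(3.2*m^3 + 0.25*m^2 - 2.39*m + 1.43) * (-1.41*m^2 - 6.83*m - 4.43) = -4.512*m^5 - 22.2085*m^4 - 12.5136*m^3 + 13.1999*m^2 + 0.8208*m - 6.3349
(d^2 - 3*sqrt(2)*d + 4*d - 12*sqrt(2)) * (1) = d^2 - 3*sqrt(2)*d + 4*d - 12*sqrt(2)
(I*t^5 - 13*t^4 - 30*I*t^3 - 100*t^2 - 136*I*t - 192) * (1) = I*t^5 - 13*t^4 - 30*I*t^3 - 100*t^2 - 136*I*t - 192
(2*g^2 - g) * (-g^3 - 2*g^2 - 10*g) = -2*g^5 - 3*g^4 - 18*g^3 + 10*g^2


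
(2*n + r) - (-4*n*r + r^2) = 4*n*r + 2*n - r^2 + r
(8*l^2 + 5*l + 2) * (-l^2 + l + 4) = -8*l^4 + 3*l^3 + 35*l^2 + 22*l + 8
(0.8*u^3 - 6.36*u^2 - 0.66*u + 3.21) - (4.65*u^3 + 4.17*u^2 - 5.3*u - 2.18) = -3.85*u^3 - 10.53*u^2 + 4.64*u + 5.39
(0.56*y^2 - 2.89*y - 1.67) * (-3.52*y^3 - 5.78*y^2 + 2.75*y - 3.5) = -1.9712*y^5 + 6.936*y^4 + 24.1226*y^3 - 0.254900000000001*y^2 + 5.5225*y + 5.845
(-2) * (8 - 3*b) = 6*b - 16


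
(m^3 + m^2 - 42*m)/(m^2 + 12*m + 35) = m*(m - 6)/(m + 5)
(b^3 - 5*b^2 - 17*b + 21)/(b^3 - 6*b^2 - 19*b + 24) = (b - 7)/(b - 8)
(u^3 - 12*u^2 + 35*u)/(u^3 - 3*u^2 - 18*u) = (-u^2 + 12*u - 35)/(-u^2 + 3*u + 18)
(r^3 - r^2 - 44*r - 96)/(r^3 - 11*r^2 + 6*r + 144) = (r + 4)/(r - 6)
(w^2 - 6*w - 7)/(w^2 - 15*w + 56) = (w + 1)/(w - 8)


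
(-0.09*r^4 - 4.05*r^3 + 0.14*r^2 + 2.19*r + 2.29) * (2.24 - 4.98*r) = 0.4482*r^5 + 19.9674*r^4 - 9.7692*r^3 - 10.5926*r^2 - 6.4986*r + 5.1296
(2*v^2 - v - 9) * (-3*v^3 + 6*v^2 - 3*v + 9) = -6*v^5 + 15*v^4 + 15*v^3 - 33*v^2 + 18*v - 81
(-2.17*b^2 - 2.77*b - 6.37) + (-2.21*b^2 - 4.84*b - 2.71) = -4.38*b^2 - 7.61*b - 9.08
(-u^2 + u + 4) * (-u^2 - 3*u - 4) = u^4 + 2*u^3 - 3*u^2 - 16*u - 16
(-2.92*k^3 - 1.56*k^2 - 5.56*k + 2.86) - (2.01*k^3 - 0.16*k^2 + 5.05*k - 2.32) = -4.93*k^3 - 1.4*k^2 - 10.61*k + 5.18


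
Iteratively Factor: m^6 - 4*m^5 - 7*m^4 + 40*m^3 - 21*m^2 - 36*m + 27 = (m + 1)*(m^5 - 5*m^4 - 2*m^3 + 42*m^2 - 63*m + 27) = (m - 3)*(m + 1)*(m^4 - 2*m^3 - 8*m^2 + 18*m - 9) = (m - 3)*(m + 1)*(m + 3)*(m^3 - 5*m^2 + 7*m - 3) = (m - 3)*(m - 1)*(m + 1)*(m + 3)*(m^2 - 4*m + 3) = (m - 3)*(m - 1)^2*(m + 1)*(m + 3)*(m - 3)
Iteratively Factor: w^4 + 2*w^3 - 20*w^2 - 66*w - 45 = (w + 1)*(w^3 + w^2 - 21*w - 45) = (w + 1)*(w + 3)*(w^2 - 2*w - 15) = (w + 1)*(w + 3)^2*(w - 5)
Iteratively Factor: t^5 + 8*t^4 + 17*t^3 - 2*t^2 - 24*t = (t + 3)*(t^4 + 5*t^3 + 2*t^2 - 8*t) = (t + 2)*(t + 3)*(t^3 + 3*t^2 - 4*t) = (t - 1)*(t + 2)*(t + 3)*(t^2 + 4*t) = t*(t - 1)*(t + 2)*(t + 3)*(t + 4)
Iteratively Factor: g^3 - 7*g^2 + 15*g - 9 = (g - 3)*(g^2 - 4*g + 3) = (g - 3)^2*(g - 1)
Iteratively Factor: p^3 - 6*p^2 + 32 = (p - 4)*(p^2 - 2*p - 8) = (p - 4)*(p + 2)*(p - 4)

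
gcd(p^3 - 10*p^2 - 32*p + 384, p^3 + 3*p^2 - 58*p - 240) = p^2 - 2*p - 48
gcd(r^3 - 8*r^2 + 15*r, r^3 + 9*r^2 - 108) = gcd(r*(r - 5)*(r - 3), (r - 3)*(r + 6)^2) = r - 3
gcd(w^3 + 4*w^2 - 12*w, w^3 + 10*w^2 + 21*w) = w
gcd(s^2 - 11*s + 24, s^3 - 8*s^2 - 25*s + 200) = s - 8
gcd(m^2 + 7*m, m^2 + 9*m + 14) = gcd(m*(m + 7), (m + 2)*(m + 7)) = m + 7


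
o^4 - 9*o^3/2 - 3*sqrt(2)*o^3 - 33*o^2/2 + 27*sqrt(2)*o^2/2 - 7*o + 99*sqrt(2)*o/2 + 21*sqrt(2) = (o - 7)*(o - 3*sqrt(2))*(sqrt(2)*o/2 + sqrt(2))*(sqrt(2)*o + sqrt(2)/2)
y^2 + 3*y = y*(y + 3)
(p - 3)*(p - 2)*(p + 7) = p^3 + 2*p^2 - 29*p + 42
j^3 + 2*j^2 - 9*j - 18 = (j - 3)*(j + 2)*(j + 3)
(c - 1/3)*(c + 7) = c^2 + 20*c/3 - 7/3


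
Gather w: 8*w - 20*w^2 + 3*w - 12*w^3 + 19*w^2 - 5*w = -12*w^3 - w^2 + 6*w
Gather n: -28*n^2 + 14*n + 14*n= -28*n^2 + 28*n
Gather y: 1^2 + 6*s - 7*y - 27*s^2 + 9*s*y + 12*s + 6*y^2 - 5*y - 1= -27*s^2 + 18*s + 6*y^2 + y*(9*s - 12)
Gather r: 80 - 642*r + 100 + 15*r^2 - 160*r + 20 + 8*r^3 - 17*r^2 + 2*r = 8*r^3 - 2*r^2 - 800*r + 200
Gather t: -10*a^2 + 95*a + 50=-10*a^2 + 95*a + 50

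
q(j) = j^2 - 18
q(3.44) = -6.17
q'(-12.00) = -24.00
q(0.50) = -17.75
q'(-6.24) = -12.48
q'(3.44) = 6.88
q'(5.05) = 10.10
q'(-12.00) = -24.00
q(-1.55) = -15.60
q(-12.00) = 126.00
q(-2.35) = -12.48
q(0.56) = -17.69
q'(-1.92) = -3.84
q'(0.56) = 1.12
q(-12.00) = 126.00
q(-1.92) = -14.31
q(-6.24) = 20.94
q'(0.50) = 1.00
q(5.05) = 7.50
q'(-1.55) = -3.10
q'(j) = 2*j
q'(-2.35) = -4.70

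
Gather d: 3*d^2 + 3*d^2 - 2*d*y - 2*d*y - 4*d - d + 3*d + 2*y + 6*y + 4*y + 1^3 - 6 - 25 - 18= 6*d^2 + d*(-4*y - 2) + 12*y - 48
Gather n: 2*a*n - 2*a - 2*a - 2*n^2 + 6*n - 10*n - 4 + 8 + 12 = -4*a - 2*n^2 + n*(2*a - 4) + 16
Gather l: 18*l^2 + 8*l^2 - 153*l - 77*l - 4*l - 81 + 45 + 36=26*l^2 - 234*l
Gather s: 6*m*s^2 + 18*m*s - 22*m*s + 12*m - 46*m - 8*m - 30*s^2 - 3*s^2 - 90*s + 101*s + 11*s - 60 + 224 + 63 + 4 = -42*m + s^2*(6*m - 33) + s*(22 - 4*m) + 231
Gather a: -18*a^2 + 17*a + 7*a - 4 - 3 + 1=-18*a^2 + 24*a - 6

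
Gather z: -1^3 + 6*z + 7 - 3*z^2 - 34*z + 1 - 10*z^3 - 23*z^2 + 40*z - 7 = -10*z^3 - 26*z^2 + 12*z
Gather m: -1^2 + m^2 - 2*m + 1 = m^2 - 2*m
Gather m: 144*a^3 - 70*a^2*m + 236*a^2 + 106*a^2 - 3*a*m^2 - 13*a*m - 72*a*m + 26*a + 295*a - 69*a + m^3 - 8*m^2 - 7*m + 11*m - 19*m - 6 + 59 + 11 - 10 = 144*a^3 + 342*a^2 + 252*a + m^3 + m^2*(-3*a - 8) + m*(-70*a^2 - 85*a - 15) + 54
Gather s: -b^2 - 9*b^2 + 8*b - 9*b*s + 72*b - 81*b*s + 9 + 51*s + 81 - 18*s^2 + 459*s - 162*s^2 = -10*b^2 + 80*b - 180*s^2 + s*(510 - 90*b) + 90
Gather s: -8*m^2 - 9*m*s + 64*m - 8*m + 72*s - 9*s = -8*m^2 + 56*m + s*(63 - 9*m)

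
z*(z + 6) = z^2 + 6*z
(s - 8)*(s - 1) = s^2 - 9*s + 8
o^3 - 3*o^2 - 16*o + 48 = (o - 4)*(o - 3)*(o + 4)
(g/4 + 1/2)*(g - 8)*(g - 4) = g^3/4 - 5*g^2/2 + 2*g + 16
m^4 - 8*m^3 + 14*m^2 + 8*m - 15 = (m - 5)*(m - 3)*(m - 1)*(m + 1)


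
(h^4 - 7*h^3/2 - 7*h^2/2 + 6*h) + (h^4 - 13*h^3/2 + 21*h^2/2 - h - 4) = 2*h^4 - 10*h^3 + 7*h^2 + 5*h - 4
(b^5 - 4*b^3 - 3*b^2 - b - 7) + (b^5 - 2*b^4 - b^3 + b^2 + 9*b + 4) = 2*b^5 - 2*b^4 - 5*b^3 - 2*b^2 + 8*b - 3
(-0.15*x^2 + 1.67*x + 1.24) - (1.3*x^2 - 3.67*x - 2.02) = -1.45*x^2 + 5.34*x + 3.26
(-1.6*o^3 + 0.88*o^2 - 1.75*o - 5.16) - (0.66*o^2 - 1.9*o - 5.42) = -1.6*o^3 + 0.22*o^2 + 0.15*o + 0.26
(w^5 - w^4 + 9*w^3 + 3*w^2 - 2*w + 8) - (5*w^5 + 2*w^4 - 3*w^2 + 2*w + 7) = -4*w^5 - 3*w^4 + 9*w^3 + 6*w^2 - 4*w + 1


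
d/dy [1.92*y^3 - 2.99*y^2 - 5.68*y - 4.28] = 5.76*y^2 - 5.98*y - 5.68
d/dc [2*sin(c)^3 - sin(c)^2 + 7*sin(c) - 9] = (6*sin(c)^2 - 2*sin(c) + 7)*cos(c)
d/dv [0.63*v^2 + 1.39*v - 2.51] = 1.26*v + 1.39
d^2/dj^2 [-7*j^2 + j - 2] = -14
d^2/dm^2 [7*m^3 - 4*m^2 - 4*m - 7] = 42*m - 8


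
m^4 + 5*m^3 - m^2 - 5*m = m*(m - 1)*(m + 1)*(m + 5)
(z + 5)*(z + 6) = z^2 + 11*z + 30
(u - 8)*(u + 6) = u^2 - 2*u - 48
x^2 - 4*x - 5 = (x - 5)*(x + 1)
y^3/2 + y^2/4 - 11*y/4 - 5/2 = (y/2 + 1)*(y - 5/2)*(y + 1)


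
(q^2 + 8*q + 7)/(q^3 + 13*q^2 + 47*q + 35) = 1/(q + 5)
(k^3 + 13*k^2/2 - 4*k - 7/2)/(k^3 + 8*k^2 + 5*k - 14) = (k + 1/2)/(k + 2)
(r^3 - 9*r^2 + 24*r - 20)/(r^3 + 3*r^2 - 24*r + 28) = (r - 5)/(r + 7)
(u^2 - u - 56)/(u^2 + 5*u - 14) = (u - 8)/(u - 2)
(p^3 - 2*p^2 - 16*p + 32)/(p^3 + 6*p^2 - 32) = (p - 4)/(p + 4)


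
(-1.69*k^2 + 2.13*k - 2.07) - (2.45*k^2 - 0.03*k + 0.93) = -4.14*k^2 + 2.16*k - 3.0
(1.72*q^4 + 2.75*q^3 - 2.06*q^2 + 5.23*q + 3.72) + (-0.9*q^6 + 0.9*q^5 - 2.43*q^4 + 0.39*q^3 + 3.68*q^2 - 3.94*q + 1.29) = -0.9*q^6 + 0.9*q^5 - 0.71*q^4 + 3.14*q^3 + 1.62*q^2 + 1.29*q + 5.01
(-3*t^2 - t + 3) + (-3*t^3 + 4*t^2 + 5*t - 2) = -3*t^3 + t^2 + 4*t + 1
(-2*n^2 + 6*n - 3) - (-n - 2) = -2*n^2 + 7*n - 1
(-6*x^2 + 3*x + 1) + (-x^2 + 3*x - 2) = -7*x^2 + 6*x - 1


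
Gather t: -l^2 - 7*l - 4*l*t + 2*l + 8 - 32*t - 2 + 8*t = -l^2 - 5*l + t*(-4*l - 24) + 6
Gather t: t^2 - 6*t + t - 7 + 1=t^2 - 5*t - 6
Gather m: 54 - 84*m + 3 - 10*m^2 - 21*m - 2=-10*m^2 - 105*m + 55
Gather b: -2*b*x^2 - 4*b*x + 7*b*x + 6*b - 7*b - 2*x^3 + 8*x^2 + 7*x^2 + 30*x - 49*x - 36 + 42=b*(-2*x^2 + 3*x - 1) - 2*x^3 + 15*x^2 - 19*x + 6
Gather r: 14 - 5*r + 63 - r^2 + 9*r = -r^2 + 4*r + 77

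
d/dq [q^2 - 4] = 2*q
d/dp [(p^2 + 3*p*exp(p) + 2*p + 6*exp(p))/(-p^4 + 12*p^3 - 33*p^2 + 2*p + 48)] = (2*(p^2 + 3*p*exp(p) + 2*p + 6*exp(p))*(2*p^3 - 18*p^2 + 33*p - 1) + (3*p*exp(p) + 2*p + 9*exp(p) + 2)*(-p^4 + 12*p^3 - 33*p^2 + 2*p + 48))/(-p^4 + 12*p^3 - 33*p^2 + 2*p + 48)^2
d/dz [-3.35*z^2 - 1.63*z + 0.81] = -6.7*z - 1.63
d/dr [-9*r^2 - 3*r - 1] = -18*r - 3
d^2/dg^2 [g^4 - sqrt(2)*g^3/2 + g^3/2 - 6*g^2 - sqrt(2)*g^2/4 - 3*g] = 12*g^2 - 3*sqrt(2)*g + 3*g - 12 - sqrt(2)/2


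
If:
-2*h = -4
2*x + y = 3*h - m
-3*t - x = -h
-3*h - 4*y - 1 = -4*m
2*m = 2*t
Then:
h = 2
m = -15/16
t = -15/16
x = 77/16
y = -43/16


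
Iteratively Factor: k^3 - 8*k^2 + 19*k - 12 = (k - 1)*(k^2 - 7*k + 12) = (k - 4)*(k - 1)*(k - 3)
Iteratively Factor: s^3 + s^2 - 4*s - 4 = (s - 2)*(s^2 + 3*s + 2) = (s - 2)*(s + 2)*(s + 1)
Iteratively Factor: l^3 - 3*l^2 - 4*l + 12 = (l - 3)*(l^2 - 4) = (l - 3)*(l - 2)*(l + 2)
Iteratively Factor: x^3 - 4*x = (x + 2)*(x^2 - 2*x) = (x - 2)*(x + 2)*(x)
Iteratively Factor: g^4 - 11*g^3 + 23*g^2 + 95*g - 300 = (g - 4)*(g^3 - 7*g^2 - 5*g + 75) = (g - 4)*(g + 3)*(g^2 - 10*g + 25) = (g - 5)*(g - 4)*(g + 3)*(g - 5)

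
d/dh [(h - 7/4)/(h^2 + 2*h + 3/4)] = 4*(-4*h^2 + 14*h + 17)/(16*h^4 + 64*h^3 + 88*h^2 + 48*h + 9)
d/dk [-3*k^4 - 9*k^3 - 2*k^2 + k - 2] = -12*k^3 - 27*k^2 - 4*k + 1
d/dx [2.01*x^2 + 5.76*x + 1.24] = 4.02*x + 5.76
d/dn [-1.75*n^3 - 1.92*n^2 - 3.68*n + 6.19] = -5.25*n^2 - 3.84*n - 3.68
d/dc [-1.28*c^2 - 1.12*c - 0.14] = -2.56*c - 1.12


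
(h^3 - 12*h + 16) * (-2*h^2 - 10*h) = -2*h^5 - 10*h^4 + 24*h^3 + 88*h^2 - 160*h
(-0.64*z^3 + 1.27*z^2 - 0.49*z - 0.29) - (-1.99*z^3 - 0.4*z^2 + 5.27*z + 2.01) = 1.35*z^3 + 1.67*z^2 - 5.76*z - 2.3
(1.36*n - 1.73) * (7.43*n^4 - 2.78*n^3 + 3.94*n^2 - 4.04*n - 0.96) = 10.1048*n^5 - 16.6347*n^4 + 10.1678*n^3 - 12.3106*n^2 + 5.6836*n + 1.6608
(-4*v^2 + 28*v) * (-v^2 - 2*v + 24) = 4*v^4 - 20*v^3 - 152*v^2 + 672*v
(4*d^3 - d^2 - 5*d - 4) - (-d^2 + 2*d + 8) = 4*d^3 - 7*d - 12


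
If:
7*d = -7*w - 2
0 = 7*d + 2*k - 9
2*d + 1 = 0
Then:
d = -1/2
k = 25/4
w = 3/14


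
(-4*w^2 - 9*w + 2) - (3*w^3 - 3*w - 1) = -3*w^3 - 4*w^2 - 6*w + 3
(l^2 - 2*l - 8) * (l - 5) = l^3 - 7*l^2 + 2*l + 40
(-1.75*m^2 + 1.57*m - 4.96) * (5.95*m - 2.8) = -10.4125*m^3 + 14.2415*m^2 - 33.908*m + 13.888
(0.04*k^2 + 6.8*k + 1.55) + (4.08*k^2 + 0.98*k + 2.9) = 4.12*k^2 + 7.78*k + 4.45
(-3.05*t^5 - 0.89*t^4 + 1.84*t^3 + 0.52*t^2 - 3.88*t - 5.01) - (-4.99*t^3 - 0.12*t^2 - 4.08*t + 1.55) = -3.05*t^5 - 0.89*t^4 + 6.83*t^3 + 0.64*t^2 + 0.2*t - 6.56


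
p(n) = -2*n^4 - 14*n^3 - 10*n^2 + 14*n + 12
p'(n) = -8*n^3 - 42*n^2 - 20*n + 14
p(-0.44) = 5.02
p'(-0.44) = 15.35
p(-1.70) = 11.38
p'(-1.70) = -34.08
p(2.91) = -520.35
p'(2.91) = -597.00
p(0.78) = 9.45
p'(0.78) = -30.95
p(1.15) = -9.92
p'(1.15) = -76.71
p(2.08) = -165.56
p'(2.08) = -281.30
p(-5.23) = 171.67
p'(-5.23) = 114.22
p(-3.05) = 100.42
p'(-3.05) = -88.72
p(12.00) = -66924.00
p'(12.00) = -20098.00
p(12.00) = -66924.00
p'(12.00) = -20098.00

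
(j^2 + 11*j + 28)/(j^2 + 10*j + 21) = (j + 4)/(j + 3)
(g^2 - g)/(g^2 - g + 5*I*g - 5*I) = g/(g + 5*I)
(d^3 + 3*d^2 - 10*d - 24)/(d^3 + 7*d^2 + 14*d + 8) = (d - 3)/(d + 1)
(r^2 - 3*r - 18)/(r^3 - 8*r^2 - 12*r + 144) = (r + 3)/(r^2 - 2*r - 24)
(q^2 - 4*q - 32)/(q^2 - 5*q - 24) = (q + 4)/(q + 3)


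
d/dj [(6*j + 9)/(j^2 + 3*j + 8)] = 3*(2*j^2 + 6*j - (2*j + 3)^2 + 16)/(j^2 + 3*j + 8)^2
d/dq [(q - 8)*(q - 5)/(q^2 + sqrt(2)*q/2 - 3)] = 2*(-(q - 8)*(q - 5)*(4*q + sqrt(2)) + (2*q - 13)*(2*q^2 + sqrt(2)*q - 6))/(2*q^2 + sqrt(2)*q - 6)^2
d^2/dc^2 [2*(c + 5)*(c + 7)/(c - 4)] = 396/(c^3 - 12*c^2 + 48*c - 64)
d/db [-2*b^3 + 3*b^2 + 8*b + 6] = -6*b^2 + 6*b + 8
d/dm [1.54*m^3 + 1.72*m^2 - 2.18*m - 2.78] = 4.62*m^2 + 3.44*m - 2.18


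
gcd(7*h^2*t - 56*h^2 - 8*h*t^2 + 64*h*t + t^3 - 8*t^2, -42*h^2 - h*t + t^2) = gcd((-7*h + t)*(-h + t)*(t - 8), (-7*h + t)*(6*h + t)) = -7*h + t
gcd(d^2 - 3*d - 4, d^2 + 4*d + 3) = d + 1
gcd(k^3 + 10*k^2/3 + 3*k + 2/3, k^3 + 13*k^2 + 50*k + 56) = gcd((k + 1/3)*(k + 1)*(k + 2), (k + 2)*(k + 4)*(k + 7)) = k + 2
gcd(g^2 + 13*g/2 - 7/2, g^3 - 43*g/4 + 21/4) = g - 1/2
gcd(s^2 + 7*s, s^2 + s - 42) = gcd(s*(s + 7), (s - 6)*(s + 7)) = s + 7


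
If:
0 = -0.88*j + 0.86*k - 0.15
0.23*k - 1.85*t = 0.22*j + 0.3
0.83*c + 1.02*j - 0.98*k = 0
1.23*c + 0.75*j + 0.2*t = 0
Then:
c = 0.21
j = -0.31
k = -0.14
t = -0.14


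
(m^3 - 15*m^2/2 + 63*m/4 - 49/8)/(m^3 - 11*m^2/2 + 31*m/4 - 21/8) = (2*m - 7)/(2*m - 3)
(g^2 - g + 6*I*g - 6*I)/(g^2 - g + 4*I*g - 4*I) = (g + 6*I)/(g + 4*I)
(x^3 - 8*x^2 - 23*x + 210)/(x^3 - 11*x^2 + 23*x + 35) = (x^2 - x - 30)/(x^2 - 4*x - 5)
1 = 1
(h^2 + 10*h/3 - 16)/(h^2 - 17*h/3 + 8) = (h + 6)/(h - 3)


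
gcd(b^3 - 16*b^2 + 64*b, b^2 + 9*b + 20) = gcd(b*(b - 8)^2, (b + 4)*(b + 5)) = 1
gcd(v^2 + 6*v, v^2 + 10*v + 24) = v + 6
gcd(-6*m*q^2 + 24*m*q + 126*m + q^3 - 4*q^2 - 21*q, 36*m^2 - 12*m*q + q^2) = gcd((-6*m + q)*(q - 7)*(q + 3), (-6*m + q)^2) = -6*m + q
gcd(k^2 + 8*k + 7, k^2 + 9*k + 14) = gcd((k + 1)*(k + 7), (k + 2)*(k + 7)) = k + 7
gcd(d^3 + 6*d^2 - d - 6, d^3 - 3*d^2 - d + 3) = d^2 - 1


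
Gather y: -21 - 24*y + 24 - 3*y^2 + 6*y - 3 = -3*y^2 - 18*y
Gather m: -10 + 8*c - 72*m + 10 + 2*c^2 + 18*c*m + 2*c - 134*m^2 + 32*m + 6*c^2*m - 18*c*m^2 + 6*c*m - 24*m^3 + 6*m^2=2*c^2 + 10*c - 24*m^3 + m^2*(-18*c - 128) + m*(6*c^2 + 24*c - 40)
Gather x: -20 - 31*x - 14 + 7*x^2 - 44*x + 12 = 7*x^2 - 75*x - 22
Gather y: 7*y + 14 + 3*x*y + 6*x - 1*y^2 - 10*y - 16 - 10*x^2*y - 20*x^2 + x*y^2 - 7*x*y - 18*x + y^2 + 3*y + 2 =-20*x^2 + x*y^2 - 12*x + y*(-10*x^2 - 4*x)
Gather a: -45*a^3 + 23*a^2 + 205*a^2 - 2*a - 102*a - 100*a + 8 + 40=-45*a^3 + 228*a^2 - 204*a + 48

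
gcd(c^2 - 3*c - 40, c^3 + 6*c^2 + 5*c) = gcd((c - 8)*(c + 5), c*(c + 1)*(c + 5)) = c + 5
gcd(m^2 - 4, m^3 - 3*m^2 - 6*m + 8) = m + 2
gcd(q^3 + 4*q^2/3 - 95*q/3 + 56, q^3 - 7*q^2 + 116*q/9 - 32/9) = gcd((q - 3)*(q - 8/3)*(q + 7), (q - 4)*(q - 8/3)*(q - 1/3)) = q - 8/3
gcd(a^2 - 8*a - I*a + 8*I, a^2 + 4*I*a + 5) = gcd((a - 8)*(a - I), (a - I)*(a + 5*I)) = a - I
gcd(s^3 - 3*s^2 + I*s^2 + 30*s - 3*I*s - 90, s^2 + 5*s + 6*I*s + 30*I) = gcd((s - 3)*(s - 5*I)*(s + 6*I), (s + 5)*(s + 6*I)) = s + 6*I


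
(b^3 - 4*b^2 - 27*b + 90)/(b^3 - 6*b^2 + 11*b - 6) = (b^2 - b - 30)/(b^2 - 3*b + 2)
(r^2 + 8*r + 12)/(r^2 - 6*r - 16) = (r + 6)/(r - 8)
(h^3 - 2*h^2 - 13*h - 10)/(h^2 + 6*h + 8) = (h^2 - 4*h - 5)/(h + 4)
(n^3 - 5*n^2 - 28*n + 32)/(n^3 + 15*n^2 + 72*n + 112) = (n^2 - 9*n + 8)/(n^2 + 11*n + 28)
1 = 1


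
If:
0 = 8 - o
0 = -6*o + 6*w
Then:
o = 8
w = 8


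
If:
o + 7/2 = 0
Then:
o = -7/2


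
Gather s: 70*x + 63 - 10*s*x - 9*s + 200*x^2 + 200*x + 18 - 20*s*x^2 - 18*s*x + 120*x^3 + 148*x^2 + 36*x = s*(-20*x^2 - 28*x - 9) + 120*x^3 + 348*x^2 + 306*x + 81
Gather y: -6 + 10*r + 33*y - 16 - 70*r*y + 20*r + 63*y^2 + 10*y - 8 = 30*r + 63*y^2 + y*(43 - 70*r) - 30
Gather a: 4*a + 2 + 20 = 4*a + 22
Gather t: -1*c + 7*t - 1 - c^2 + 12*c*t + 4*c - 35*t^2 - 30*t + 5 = -c^2 + 3*c - 35*t^2 + t*(12*c - 23) + 4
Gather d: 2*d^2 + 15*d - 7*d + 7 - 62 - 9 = 2*d^2 + 8*d - 64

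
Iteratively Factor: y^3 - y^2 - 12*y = (y + 3)*(y^2 - 4*y) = (y - 4)*(y + 3)*(y)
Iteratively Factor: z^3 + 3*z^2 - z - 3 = (z + 3)*(z^2 - 1) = (z - 1)*(z + 3)*(z + 1)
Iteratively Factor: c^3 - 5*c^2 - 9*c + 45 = (c + 3)*(c^2 - 8*c + 15) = (c - 5)*(c + 3)*(c - 3)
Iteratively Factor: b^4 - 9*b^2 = (b)*(b^3 - 9*b) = b^2*(b^2 - 9) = b^2*(b - 3)*(b + 3)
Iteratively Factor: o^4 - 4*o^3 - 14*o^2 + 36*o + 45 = (o + 1)*(o^3 - 5*o^2 - 9*o + 45) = (o + 1)*(o + 3)*(o^2 - 8*o + 15) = (o - 5)*(o + 1)*(o + 3)*(o - 3)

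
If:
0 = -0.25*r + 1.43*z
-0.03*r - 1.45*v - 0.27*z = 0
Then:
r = 5.72*z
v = -0.304551724137931*z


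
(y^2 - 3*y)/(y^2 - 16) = y*(y - 3)/(y^2 - 16)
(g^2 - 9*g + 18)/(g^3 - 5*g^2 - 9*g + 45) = (g - 6)/(g^2 - 2*g - 15)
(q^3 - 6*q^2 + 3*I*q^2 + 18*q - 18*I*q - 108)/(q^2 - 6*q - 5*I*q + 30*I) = (q^2 + 3*I*q + 18)/(q - 5*I)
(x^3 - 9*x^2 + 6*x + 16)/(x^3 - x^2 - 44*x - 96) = (x^2 - x - 2)/(x^2 + 7*x + 12)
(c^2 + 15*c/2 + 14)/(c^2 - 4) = (c^2 + 15*c/2 + 14)/(c^2 - 4)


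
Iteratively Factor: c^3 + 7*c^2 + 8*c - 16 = (c + 4)*(c^2 + 3*c - 4) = (c - 1)*(c + 4)*(c + 4)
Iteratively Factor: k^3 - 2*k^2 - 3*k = (k)*(k^2 - 2*k - 3) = k*(k + 1)*(k - 3)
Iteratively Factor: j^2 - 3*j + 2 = (j - 2)*(j - 1)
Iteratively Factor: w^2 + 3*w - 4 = (w - 1)*(w + 4)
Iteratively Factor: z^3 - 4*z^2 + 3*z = (z - 3)*(z^2 - z) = (z - 3)*(z - 1)*(z)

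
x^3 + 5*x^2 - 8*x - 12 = (x - 2)*(x + 1)*(x + 6)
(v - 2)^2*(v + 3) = v^3 - v^2 - 8*v + 12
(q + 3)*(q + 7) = q^2 + 10*q + 21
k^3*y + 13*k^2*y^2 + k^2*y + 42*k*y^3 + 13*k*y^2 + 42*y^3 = (k + 6*y)*(k + 7*y)*(k*y + y)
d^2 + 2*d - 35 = (d - 5)*(d + 7)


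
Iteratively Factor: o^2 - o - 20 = (o + 4)*(o - 5)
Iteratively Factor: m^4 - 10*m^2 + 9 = (m - 1)*(m^3 + m^2 - 9*m - 9) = (m - 3)*(m - 1)*(m^2 + 4*m + 3) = (m - 3)*(m - 1)*(m + 1)*(m + 3)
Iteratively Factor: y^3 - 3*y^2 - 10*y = (y)*(y^2 - 3*y - 10) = y*(y - 5)*(y + 2)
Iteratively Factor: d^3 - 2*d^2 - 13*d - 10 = (d + 2)*(d^2 - 4*d - 5) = (d + 1)*(d + 2)*(d - 5)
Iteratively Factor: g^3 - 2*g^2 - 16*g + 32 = (g - 2)*(g^2 - 16) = (g - 2)*(g + 4)*(g - 4)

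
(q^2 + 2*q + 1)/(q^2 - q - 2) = (q + 1)/(q - 2)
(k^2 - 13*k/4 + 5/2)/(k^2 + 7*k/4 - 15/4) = (k - 2)/(k + 3)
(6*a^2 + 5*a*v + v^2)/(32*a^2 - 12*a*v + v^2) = (6*a^2 + 5*a*v + v^2)/(32*a^2 - 12*a*v + v^2)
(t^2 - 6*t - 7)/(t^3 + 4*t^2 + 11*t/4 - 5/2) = 4*(t^2 - 6*t - 7)/(4*t^3 + 16*t^2 + 11*t - 10)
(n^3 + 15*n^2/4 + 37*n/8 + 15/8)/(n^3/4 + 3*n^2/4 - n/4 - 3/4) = (8*n^2 + 22*n + 15)/(2*(n^2 + 2*n - 3))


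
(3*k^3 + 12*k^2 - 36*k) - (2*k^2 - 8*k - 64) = 3*k^3 + 10*k^2 - 28*k + 64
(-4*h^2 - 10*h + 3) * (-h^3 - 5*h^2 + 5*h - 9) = 4*h^5 + 30*h^4 + 27*h^3 - 29*h^2 + 105*h - 27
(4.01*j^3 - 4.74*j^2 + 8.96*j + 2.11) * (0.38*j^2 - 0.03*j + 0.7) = 1.5238*j^5 - 1.9215*j^4 + 6.354*j^3 - 2.785*j^2 + 6.2087*j + 1.477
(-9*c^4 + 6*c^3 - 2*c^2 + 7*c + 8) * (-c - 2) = 9*c^5 + 12*c^4 - 10*c^3 - 3*c^2 - 22*c - 16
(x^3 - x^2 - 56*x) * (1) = x^3 - x^2 - 56*x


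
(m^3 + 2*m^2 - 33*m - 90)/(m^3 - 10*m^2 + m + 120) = (m^2 - m - 30)/(m^2 - 13*m + 40)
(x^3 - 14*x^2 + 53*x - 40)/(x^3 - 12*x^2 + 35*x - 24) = (x - 5)/(x - 3)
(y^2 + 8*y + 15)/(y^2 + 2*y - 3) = (y + 5)/(y - 1)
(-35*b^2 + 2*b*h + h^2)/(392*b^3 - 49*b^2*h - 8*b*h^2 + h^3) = (-5*b + h)/(56*b^2 - 15*b*h + h^2)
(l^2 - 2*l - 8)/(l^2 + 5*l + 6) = (l - 4)/(l + 3)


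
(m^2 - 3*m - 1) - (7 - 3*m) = m^2 - 8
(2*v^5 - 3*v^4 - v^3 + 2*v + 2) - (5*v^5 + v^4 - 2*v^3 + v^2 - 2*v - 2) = -3*v^5 - 4*v^4 + v^3 - v^2 + 4*v + 4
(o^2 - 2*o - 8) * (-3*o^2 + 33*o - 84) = -3*o^4 + 39*o^3 - 126*o^2 - 96*o + 672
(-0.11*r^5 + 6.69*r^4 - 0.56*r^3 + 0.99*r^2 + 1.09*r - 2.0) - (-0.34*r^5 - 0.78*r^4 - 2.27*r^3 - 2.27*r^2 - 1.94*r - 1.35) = 0.23*r^5 + 7.47*r^4 + 1.71*r^3 + 3.26*r^2 + 3.03*r - 0.65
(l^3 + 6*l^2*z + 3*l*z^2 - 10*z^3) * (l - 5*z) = l^4 + l^3*z - 27*l^2*z^2 - 25*l*z^3 + 50*z^4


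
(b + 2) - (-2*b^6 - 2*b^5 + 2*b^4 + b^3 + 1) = 2*b^6 + 2*b^5 - 2*b^4 - b^3 + b + 1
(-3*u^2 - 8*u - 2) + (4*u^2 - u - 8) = u^2 - 9*u - 10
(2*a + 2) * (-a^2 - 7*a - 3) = -2*a^3 - 16*a^2 - 20*a - 6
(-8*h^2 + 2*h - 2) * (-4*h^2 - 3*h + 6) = 32*h^4 + 16*h^3 - 46*h^2 + 18*h - 12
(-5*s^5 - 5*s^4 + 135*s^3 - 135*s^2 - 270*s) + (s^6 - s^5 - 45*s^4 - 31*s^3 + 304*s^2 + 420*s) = s^6 - 6*s^5 - 50*s^4 + 104*s^3 + 169*s^2 + 150*s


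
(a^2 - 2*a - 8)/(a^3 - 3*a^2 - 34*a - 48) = (a - 4)/(a^2 - 5*a - 24)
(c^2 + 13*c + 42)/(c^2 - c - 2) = (c^2 + 13*c + 42)/(c^2 - c - 2)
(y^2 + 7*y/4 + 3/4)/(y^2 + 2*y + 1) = (y + 3/4)/(y + 1)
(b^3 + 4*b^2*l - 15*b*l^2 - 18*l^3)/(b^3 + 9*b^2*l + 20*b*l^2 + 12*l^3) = (b - 3*l)/(b + 2*l)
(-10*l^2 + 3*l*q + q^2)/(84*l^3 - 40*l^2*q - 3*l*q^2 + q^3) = (5*l + q)/(-42*l^2 - l*q + q^2)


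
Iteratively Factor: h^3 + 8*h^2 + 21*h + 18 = (h + 2)*(h^2 + 6*h + 9) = (h + 2)*(h + 3)*(h + 3)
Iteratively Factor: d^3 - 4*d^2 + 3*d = (d)*(d^2 - 4*d + 3) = d*(d - 1)*(d - 3)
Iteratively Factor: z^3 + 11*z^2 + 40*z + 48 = (z + 4)*(z^2 + 7*z + 12) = (z + 4)^2*(z + 3)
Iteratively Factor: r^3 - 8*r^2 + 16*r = (r)*(r^2 - 8*r + 16) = r*(r - 4)*(r - 4)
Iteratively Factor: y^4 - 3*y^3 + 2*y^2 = (y)*(y^3 - 3*y^2 + 2*y) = y*(y - 2)*(y^2 - y) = y^2*(y - 2)*(y - 1)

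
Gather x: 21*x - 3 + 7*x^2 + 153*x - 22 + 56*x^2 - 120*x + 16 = 63*x^2 + 54*x - 9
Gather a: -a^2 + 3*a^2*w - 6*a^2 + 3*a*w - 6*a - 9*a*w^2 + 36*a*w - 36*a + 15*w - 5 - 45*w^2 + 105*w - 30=a^2*(3*w - 7) + a*(-9*w^2 + 39*w - 42) - 45*w^2 + 120*w - 35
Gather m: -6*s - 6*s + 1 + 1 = 2 - 12*s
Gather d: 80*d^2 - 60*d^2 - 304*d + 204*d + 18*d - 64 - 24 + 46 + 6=20*d^2 - 82*d - 36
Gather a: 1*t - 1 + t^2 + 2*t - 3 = t^2 + 3*t - 4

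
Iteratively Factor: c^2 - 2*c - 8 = (c - 4)*(c + 2)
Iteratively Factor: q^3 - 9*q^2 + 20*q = (q)*(q^2 - 9*q + 20) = q*(q - 5)*(q - 4)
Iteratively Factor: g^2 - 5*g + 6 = (g - 3)*(g - 2)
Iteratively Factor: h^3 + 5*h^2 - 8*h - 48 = (h + 4)*(h^2 + h - 12) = (h + 4)^2*(h - 3)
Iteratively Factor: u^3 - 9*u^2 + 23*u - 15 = (u - 3)*(u^2 - 6*u + 5) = (u - 5)*(u - 3)*(u - 1)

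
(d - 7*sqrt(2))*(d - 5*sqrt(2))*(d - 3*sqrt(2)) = d^3 - 15*sqrt(2)*d^2 + 142*d - 210*sqrt(2)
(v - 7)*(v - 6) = v^2 - 13*v + 42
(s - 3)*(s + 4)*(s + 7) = s^3 + 8*s^2 - 5*s - 84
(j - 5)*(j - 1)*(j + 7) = j^3 + j^2 - 37*j + 35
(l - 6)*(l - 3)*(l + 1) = l^3 - 8*l^2 + 9*l + 18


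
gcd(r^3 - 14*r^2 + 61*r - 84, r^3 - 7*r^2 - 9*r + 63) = r^2 - 10*r + 21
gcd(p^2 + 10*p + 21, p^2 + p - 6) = p + 3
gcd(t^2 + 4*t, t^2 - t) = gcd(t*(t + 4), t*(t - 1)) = t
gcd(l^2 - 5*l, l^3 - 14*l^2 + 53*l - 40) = l - 5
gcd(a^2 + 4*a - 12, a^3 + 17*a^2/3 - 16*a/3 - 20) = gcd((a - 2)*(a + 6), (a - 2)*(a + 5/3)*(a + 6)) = a^2 + 4*a - 12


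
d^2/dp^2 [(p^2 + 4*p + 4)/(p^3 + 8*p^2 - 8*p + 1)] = 2*(p^6 + 12*p^5 + 144*p^4 + 601*p^3 + 624*p^2 - 876*p + 257)/(p^9 + 24*p^8 + 168*p^7 + 131*p^6 - 1296*p^5 + 1680*p^4 - 893*p^3 + 216*p^2 - 24*p + 1)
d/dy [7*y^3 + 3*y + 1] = 21*y^2 + 3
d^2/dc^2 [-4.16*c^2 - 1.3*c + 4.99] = -8.32000000000000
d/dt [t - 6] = 1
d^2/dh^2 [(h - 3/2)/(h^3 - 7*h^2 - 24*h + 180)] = (6*h^3 + 12*h^2 + 242*h + 87)/(h^7 - 9*h^6 - 69*h^5 + 701*h^4 + 1536*h^3 - 18360*h^2 - 10800*h + 162000)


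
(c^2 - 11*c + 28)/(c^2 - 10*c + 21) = (c - 4)/(c - 3)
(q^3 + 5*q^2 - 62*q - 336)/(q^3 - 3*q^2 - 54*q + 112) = (q + 6)/(q - 2)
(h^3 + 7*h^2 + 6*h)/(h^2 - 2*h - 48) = h*(h + 1)/(h - 8)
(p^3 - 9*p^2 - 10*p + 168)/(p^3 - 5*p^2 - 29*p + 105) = (p^2 - 2*p - 24)/(p^2 + 2*p - 15)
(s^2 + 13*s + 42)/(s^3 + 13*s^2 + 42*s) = 1/s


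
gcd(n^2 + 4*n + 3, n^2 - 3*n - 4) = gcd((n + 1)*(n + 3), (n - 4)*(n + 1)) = n + 1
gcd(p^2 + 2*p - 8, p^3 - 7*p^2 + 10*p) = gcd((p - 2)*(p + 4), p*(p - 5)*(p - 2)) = p - 2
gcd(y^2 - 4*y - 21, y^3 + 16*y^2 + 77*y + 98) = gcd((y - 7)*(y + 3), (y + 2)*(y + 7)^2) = 1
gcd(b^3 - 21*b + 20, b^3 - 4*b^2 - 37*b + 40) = b^2 + 4*b - 5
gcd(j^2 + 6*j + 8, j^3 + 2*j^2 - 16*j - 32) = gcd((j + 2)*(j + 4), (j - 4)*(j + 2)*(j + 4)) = j^2 + 6*j + 8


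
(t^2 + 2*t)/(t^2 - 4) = t/(t - 2)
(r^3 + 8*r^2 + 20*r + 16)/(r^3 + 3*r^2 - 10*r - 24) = (r + 2)/(r - 3)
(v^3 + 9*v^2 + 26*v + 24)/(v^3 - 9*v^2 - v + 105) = (v^2 + 6*v + 8)/(v^2 - 12*v + 35)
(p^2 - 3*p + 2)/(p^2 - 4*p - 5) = (-p^2 + 3*p - 2)/(-p^2 + 4*p + 5)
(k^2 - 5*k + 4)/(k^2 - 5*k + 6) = (k^2 - 5*k + 4)/(k^2 - 5*k + 6)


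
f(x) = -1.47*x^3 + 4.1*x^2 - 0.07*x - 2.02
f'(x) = -4.41*x^2 + 8.2*x - 0.07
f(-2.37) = 40.74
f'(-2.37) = -44.27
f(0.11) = -1.98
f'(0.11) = 0.78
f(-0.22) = -1.79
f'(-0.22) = -2.09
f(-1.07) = 4.55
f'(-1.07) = -13.89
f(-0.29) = -1.62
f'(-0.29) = -2.82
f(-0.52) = -0.67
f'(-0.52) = -5.53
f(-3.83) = 140.98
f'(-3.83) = -96.17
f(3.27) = -9.81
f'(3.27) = -20.41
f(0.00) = -2.02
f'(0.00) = -0.07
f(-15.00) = 5882.78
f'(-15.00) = -1115.32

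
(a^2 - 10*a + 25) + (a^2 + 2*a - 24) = 2*a^2 - 8*a + 1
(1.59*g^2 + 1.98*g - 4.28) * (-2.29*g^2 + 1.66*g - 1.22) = -3.6411*g^4 - 1.8948*g^3 + 11.1482*g^2 - 9.5204*g + 5.2216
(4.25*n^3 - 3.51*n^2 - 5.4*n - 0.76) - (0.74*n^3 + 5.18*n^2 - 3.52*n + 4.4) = 3.51*n^3 - 8.69*n^2 - 1.88*n - 5.16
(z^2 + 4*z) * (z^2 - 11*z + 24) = z^4 - 7*z^3 - 20*z^2 + 96*z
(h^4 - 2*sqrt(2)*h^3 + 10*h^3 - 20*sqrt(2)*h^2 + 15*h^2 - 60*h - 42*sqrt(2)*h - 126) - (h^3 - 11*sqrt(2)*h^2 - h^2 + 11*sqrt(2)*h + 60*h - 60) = h^4 - 2*sqrt(2)*h^3 + 9*h^3 - 9*sqrt(2)*h^2 + 16*h^2 - 120*h - 53*sqrt(2)*h - 66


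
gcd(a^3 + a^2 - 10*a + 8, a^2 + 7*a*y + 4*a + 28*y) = a + 4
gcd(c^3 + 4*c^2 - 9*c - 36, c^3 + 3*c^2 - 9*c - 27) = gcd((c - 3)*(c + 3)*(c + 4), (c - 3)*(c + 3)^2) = c^2 - 9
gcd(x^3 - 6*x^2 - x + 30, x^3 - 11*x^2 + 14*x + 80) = x^2 - 3*x - 10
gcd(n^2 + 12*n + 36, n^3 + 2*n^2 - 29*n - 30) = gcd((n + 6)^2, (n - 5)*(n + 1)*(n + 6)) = n + 6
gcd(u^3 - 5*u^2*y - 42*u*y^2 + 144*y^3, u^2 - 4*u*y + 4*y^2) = 1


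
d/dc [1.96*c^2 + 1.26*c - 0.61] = 3.92*c + 1.26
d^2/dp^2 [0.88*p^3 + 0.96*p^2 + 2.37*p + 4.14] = 5.28*p + 1.92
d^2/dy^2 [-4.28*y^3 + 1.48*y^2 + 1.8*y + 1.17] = 2.96 - 25.68*y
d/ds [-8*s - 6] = -8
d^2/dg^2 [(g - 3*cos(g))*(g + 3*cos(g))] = 20 - 36*sin(g)^2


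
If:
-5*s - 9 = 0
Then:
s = -9/5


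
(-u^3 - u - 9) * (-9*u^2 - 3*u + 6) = 9*u^5 + 3*u^4 + 3*u^3 + 84*u^2 + 21*u - 54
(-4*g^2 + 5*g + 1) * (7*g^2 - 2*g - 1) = -28*g^4 + 43*g^3 + g^2 - 7*g - 1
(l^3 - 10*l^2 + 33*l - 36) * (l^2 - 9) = l^5 - 10*l^4 + 24*l^3 + 54*l^2 - 297*l + 324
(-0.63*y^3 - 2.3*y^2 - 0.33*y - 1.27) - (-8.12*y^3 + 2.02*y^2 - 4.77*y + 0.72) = 7.49*y^3 - 4.32*y^2 + 4.44*y - 1.99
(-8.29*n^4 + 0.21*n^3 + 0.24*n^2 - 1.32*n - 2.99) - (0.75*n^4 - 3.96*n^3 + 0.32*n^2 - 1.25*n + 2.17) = -9.04*n^4 + 4.17*n^3 - 0.08*n^2 - 0.0700000000000001*n - 5.16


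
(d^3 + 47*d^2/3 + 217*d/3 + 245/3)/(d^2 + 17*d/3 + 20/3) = (d^2 + 14*d + 49)/(d + 4)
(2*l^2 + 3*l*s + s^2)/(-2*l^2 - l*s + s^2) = (2*l + s)/(-2*l + s)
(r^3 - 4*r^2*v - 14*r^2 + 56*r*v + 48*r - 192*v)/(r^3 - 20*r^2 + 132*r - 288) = (r - 4*v)/(r - 6)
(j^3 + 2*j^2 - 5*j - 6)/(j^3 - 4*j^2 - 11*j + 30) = (j + 1)/(j - 5)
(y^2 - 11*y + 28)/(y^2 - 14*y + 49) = (y - 4)/(y - 7)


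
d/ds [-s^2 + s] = 1 - 2*s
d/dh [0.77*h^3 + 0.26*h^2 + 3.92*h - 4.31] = 2.31*h^2 + 0.52*h + 3.92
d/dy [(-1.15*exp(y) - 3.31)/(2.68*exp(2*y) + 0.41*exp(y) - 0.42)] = (3.082*exp(2*y) + 17.7416*exp(y) + 1.8401)*exp(y)/(7.1824*exp(4*y) + 2.1976*exp(3*y) - 2.0831*exp(2*y) - 0.3444*exp(y) + 0.1764)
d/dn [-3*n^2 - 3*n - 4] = -6*n - 3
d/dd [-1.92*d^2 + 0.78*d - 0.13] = 0.78 - 3.84*d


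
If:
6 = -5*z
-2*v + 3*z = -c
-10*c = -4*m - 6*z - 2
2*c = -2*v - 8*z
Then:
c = 22/5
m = 123/10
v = 2/5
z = -6/5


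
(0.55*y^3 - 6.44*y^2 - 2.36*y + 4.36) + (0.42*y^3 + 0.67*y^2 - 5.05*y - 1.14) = 0.97*y^3 - 5.77*y^2 - 7.41*y + 3.22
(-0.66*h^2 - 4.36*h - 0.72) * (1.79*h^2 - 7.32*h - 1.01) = -1.1814*h^4 - 2.9732*h^3 + 31.293*h^2 + 9.674*h + 0.7272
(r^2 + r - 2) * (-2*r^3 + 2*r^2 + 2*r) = -2*r^5 + 8*r^3 - 2*r^2 - 4*r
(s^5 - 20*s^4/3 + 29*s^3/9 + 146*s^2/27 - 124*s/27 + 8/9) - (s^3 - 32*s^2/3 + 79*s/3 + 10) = s^5 - 20*s^4/3 + 20*s^3/9 + 434*s^2/27 - 835*s/27 - 82/9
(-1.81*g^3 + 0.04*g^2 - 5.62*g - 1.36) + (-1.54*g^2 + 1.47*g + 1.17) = -1.81*g^3 - 1.5*g^2 - 4.15*g - 0.19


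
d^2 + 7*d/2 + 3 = (d + 3/2)*(d + 2)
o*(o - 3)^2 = o^3 - 6*o^2 + 9*o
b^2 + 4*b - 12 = (b - 2)*(b + 6)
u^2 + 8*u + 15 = (u + 3)*(u + 5)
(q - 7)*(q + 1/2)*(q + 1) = q^3 - 11*q^2/2 - 10*q - 7/2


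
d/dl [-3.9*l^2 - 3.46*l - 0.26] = -7.8*l - 3.46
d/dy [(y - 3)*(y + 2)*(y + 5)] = 3*y^2 + 8*y - 11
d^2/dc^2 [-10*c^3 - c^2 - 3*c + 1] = -60*c - 2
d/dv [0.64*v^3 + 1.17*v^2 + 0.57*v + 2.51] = 1.92*v^2 + 2.34*v + 0.57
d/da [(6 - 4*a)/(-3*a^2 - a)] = 6*(-2*a^2 + 6*a + 1)/(a^2*(9*a^2 + 6*a + 1))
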